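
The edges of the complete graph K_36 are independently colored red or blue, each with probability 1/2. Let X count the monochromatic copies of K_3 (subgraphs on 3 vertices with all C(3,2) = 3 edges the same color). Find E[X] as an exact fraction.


Let X = Σ_S X_S over the C(36, 3) = 7140 subsets S of size 3, where X_S = 1 if the K_3 on S is monochromatic.
For a fixed S, the K_3 on S has C(3, 2) = 3 edges. P[all 3 edges red] = (1/2)^3, and likewise for blue, so P[monochromatic] = 2·(1/2)^3 = 2^{1 − 3} = 1/4.
By linearity of expectation: E[X] = C(36, 3) · 2^{1 − 3} = 7140 · 1/4 = 1785.
Numerically: E[X] ≈ 1785.00000.

E[X] = C(36,3)·2^(1−C(3,2)) = 1785 ≈ 1785.00000.


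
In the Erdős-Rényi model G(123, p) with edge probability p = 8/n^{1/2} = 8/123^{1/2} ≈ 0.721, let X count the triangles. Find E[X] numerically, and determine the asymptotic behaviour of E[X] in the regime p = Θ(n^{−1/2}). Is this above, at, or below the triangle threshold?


Number of potential triangles: C(123, 3) = 302621.
Each occurs with probability p³ ≈ (0.721)³ ≈ 3.75329e-01.
By linearity: E[X] = C(123, 3)·p³ ≈ 302621 · 3.75329e-01 ≈ 113582.482.
Since α = 1/2 < 1, p = c/n^{1/2} ≫ 1/n is above the triangle threshold p ~ 1/n. Asymptotically E[X] ~ (c³/6)·n^{3(1−α)} = (8³/6)·n^{1.5} → ∞; triangles are abundant w.h.p.

E[X] ≈ 113582.482; in regime p = Θ(1/n^{1/2}) E[X] diverges (above the triangle threshold p ~ 1/n).


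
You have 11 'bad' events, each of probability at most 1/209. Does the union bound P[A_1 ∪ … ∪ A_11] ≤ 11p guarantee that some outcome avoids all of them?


Union bound: P[∪_{i=1}^{11} A_i] ≤ Σ_i P[A_i] ≤ 11·p = 11·(1/209) = 1/19.
Numerically: 1/19 ≈ 0.0526316.
Is 1/19 < 1? YES.
Since P[∪ A_i] ≤ 1/19 < 1, the complement has P[∩ A_i^c] ≥ 1 − 1/19 = 18/19 > 0, so some outcome avoids every A_i.

11·p = 1/19 ≈ 0.0526316; existence CERTIFIED by the union bound.


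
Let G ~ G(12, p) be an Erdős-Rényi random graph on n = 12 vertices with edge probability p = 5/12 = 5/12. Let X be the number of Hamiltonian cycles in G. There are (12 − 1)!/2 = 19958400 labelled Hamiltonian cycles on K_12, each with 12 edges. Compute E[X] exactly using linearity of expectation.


K_12 has (12 − 1)!/2 = 19958400 labelled Hamiltonian cycles.
For each such Hamiltonian cycle H, let X_H = 1 if all 12 edges of H are present in G. Then P[X_H = 1] = p^{12} = (5/12)^{12} = 244140625/8916100448256.
Summing the indicators: E[X] = Σ_H E[X_H] = 19958400 · p^{12} = 19958400 · 244140625/8916100448256 = 469970703125/859963392.
Numerically: E[X] ≈ 546.5.

E[X] = 19958400 · (5/12)^{12} = 469970703125/859963392 ≈ 546.5.


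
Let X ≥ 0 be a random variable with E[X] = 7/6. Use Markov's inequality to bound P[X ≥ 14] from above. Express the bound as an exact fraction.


μ = E[X] = 7/6, a = 14.
Markov: P[X ≥ 14] ≤ μ/a = (7/6)/14 = 1/12.
Numerically: ≈ 0.08333.
(Since a = 14 > μ = 1.16667, the bound 1/12 is < 1 and informative.)

P[X ≥ 14] ≤ 1/12 ≈ 0.08333.


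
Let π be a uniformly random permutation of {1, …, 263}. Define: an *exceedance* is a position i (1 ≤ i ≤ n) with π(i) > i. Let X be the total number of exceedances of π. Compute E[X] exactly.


Write X = Σ_{i=1}^{263} X_i, where X_i = 1_{π(i) > i}.
For each fixed i, π(i) is uniform over {1, …, 263} (marginal of a uniform permutation), so P[π(i) > i] = (n − i)/n. Summing: Σ_{i=1}^{263} (n − i)/n = (0 + 1 + … + 262)/263 = 263(263 − 1)/(2·263) = (263 − 1)/2.
Hence E[X] = Σ_{i=1}^{263} (263 − i)/263 = 131 ≈ 131.00000.

E[X] = 131 = 131.00000.


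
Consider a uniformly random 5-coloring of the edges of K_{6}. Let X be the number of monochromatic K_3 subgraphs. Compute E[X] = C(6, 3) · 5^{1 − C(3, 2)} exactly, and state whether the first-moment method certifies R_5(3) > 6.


E[X] = C(6, 3) · 5^{1 − 3} = 20 · 5^{−2} = 20/25.
As a reduced fraction: E[X] = 4/5 ≈ 0.80000.
Is E[X] < 1? YES.
Since E[X] < 1, there exists a 5-coloring of K_{6} with no monochromatic K_3; hence R_5(3) > 6.

E[X] = 4/5 ≈ 0.80000; E[X] < 1, so R_5(3) > 6.


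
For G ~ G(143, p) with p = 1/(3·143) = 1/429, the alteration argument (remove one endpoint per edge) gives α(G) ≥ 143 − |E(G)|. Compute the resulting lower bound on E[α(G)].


E[|E(G)|] = C(143, 2)·p = 10153 · (1/429) = 71/3.
E[α(G)] ≥ n − E[|E(G)|] = 143 − 71/3 = 358/3.
Numerically: ≈ 119.333.
(This is only a lower bound; the true E[α(G)] may be larger.)

E[α(G)] ≥ 358/3 ≈ 119.333.


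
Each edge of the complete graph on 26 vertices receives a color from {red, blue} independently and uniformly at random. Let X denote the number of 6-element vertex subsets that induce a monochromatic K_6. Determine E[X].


Let X = Σ_S X_S over the C(26, 6) = 230230 subsets S of size 6, where X_S = 1 if the K_6 on S is monochromatic.
For a fixed S, the K_6 on S has C(6, 2) = 15 edges. P[all 15 edges red] = (1/2)^15, and likewise for blue, so P[monochromatic] = 2·(1/2)^15 = 2^{1 − 15} = 1/16384.
By linearity: E[X] = C(26, 6) · 2^{1 − 15} = 230230 · 1/16384 = 115115/8192.
Numerically: E[X] ≈ 14.052.

E[X] = C(26,6)·2^(1−C(6,2)) = 115115/8192 ≈ 14.052.


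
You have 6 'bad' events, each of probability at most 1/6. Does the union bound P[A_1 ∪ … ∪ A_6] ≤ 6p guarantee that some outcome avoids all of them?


Union bound: P[∪_{i=1}^{6} A_i] ≤ Σ_i P[A_i] ≤ 6·p = 6·(1/6) = 1.
Numerically: 1 ≈ 1.000.
Is 1 < 1? NO.
Since the bound 1 is ≥ 1, the union bound is uninformative here; it does NOT by itself certify existence.

6·p = 1 ≈ 1.000; existence NOT certified by the union bound.


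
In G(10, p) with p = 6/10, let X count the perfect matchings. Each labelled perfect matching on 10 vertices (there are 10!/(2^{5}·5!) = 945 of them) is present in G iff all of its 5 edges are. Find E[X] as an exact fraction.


K_10 has 10!/(2^{5}·5!) = 945 labelled perfect matchings.
For each such perfect matching H, let X_H = 1 if all 5 edges of H are present in G. Then P[X_H = 1] = p^{5} = (3/5)^{5} = 243/3125.
Summing the indicators: E[X] = Σ_H E[X_H] = 945 · p^{5} = 945 · 243/3125 = 45927/625.
Numerically: E[X] ≈ 73.48.

E[X] = 945 · (3/5)^{5} = 45927/625 ≈ 73.48.


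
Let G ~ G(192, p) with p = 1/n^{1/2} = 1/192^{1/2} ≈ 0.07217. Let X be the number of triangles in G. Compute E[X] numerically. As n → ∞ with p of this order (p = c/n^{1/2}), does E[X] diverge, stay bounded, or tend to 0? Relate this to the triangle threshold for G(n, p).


Number of potential triangles: C(192, 3) = 1161280.
Each occurs with probability p³ ≈ (0.07217)³ ≈ 3.758791e-04.
By linearity: E[X] = C(192, 3)·p³ ≈ 1161280 · 3.758791e-04 ≈ 436.5009.
Since α = 1/2 < 1, p = c/n^{1/2} ≫ 1/n is above the triangle threshold p ~ 1/n. Asymptotically E[X] ~ (c³/6)·n^{3(1−α)} = (1³/6)·n^{1.5} → ∞; triangles are abundant w.h.p.

E[X] ≈ 436.5009; in regime p = Θ(1/n^{1/2}) E[X] diverges (above the triangle threshold p ~ 1/n).


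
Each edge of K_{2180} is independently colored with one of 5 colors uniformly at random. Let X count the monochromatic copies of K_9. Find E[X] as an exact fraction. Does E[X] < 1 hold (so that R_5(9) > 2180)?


E[X] = C(2180, 9) · 5^{1 − 36} = 3014145651459519573444800 · 5^{−35} = 3014145651459519573444800/2910383045673370361328125.
As a reduced fraction: E[X] = 120565826058380782937792/116415321826934814453125 ≈ 1.0356526.
Is E[X] < 1? NO.
Since E[X] ≥ 1, the first-moment bound is inconclusive at n = 2180; it does NOT by itself certify R_5(9) > 2180.

E[X] = 120565826058380782937792/116415321826934814453125 ≈ 1.0356526; E[X] ≥ 1; first-moment method inconclusive here.


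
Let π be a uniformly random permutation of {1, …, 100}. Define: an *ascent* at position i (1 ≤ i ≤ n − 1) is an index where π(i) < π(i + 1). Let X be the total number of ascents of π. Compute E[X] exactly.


Write X = Σ X_I over i = 1, …, 99, with X_I the indicator of one ascent.
There are 99 indicators.
For each fixed i, the pair (π(i), π(i+1)) is a uniformly random ordered pair of distinct values from {1, …, 100}; by symmetry P[π(i) < π(i+1)] = 1/2.
By linearity: E[X] = 99 · (1/2) = (100 − 1) · (1/2) = 99/2 ≈ 49.50000.

E[X] = 99/2 = 49.50000.


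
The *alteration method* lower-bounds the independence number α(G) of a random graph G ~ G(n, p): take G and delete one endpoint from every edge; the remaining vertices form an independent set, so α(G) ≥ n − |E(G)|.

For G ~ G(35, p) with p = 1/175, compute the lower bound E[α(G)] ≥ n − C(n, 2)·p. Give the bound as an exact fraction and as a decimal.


E[|E(G)|] = C(35, 2)·p = 595 · (1/175) = 17/5.
E[α(G)] ≥ n − E[|E(G)|] = 35 − 17/5 = 158/5.
Numerically: ≈ 31.6000.
(This is only a lower bound; the true E[α(G)] may be larger.)

E[α(G)] ≥ 158/5 ≈ 31.6000.


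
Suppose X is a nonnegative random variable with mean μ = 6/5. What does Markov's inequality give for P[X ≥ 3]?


μ = E[X] = 6/5, a = 3.
Markov: P[X ≥ 3] ≤ μ/a = (6/5)/3 = 2/5.
Numerically: ≈ 0.400000.
(Since a = 3 > μ = 1.200000, the bound 2/5 is < 1 and informative.)

P[X ≥ 3] ≤ 2/5 ≈ 0.400000.


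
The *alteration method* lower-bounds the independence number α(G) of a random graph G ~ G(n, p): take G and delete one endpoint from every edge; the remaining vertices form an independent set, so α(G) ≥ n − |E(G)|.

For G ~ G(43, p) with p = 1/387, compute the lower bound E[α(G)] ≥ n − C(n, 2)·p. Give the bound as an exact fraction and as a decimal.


E[|E(G)|] = C(43, 2)·p = 903 · (1/387) = 7/3.
E[α(G)] ≥ n − E[|E(G)|] = 43 − 7/3 = 122/3.
Numerically: ≈ 40.66667.
(This is only a lower bound; the true E[α(G)] may be larger.)

E[α(G)] ≥ 122/3 ≈ 40.66667.


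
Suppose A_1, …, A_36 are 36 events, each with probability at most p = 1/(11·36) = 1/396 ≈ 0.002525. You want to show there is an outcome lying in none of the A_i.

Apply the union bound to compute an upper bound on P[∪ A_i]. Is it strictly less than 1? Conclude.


Union bound: P[∪_{i=1}^{36} A_i] ≤ Σ_i P[A_i] ≤ 36·p = 36·(1/396) = 1/11.
Numerically: 1/11 ≈ 0.090909.
Is 1/11 < 1? YES.
Since P[∪ A_i] ≤ 1/11 < 1, the complement has P[∩ A_i^c] ≥ 1 − 1/11 = 10/11 > 0, so some outcome avoids every A_i.

36·p = 1/11 ≈ 0.090909; existence CERTIFIED by the union bound.


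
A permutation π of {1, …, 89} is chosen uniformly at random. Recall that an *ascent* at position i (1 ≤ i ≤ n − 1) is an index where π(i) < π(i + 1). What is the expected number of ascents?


Write X = Σ X_I over i = 1, …, 88, with X_I the indicator of one ascent.
There are 88 indicators.
For each fixed i, the pair (π(i), π(i+1)) is a uniformly random ordered pair of distinct values from {1, …, 89}; by symmetry P[π(i) < π(i+1)] = 1/2.
By linearity: E[X] = 88 · (1/2) = (89 − 1) · (1/2) = 44 ≈ 44.000.

E[X] = 44 = 44.000.


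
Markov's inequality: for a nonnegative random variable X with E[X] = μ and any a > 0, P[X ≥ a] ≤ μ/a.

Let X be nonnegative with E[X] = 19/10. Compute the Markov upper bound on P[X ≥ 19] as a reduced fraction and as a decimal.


μ = E[X] = 19/10, a = 19.
Markov: P[X ≥ 19] ≤ μ/a = (19/10)/19 = 1/10.
Numerically: ≈ 0.10000.
(Since a = 19 > μ = 1.90000, the bound 1/10 is < 1 and informative.)

P[X ≥ 19] ≤ 1/10 ≈ 0.10000.


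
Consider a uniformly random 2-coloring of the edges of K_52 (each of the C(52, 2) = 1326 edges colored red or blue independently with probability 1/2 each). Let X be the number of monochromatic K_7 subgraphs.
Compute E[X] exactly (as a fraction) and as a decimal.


Let X = Σ_S X_S over the C(52, 7) = 133784560 subsets S of size 7, where X_S = 1 if the K_7 on S is monochromatic.
For a fixed S, the K_7 on S has C(7, 2) = 21 edges. P[all 21 edges red] = (1/2)^21, and likewise for blue, so P[monochromatic] = 2·(1/2)^21 = 2^{1 − 21} = 1/1048576.
By linearity of expectation: E[X] = C(52, 7) · 2^{1 − 21} = 133784560 · 1/1048576 = 8361535/65536.
Numerically: E[X] ≈ 127.5869.

E[X] = C(52,7)·2^(1−C(7,2)) = 8361535/65536 ≈ 127.5869.


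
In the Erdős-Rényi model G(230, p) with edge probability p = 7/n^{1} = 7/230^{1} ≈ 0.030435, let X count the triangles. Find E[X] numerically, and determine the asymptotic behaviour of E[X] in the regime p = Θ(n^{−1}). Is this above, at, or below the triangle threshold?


Number of potential triangles: C(230, 3) = 2001460.
Each occurs with probability p³ ≈ (0.030435)³ ≈ 2.8191008e-05.
By linearity: E[X] = C(230, 3)·p³ ≈ 2001460 · 2.8191008e-05 ≈ 56.42318.
Here α = 1, so p = 7/n is exactly at the triangle threshold p ~ 1/n. Asymptotically E[X] → c³/6 = 7³/6 = 343/6 ≈ 57.16667, a bounded constant. In this regime the triangle count is asymptotically Poisson(c³/6).

E[X] ≈ 56.42318; in regime p = Θ(1/n^{1}) E[X] stays bounded (at the triangle threshold p ~ 1/n).


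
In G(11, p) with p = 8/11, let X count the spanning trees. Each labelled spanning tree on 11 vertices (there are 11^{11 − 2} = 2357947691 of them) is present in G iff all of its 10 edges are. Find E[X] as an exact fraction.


K_11 has 11^{11 − 2} = 2357947691 labelled spanning trees.
For each such spanning tree H, let X_H = 1 if all 10 edges of H are present in G. Then P[X_H = 1] = p^{10} = (8/11)^{10} = 1073741824/25937424601.
By linearity: E[X] = Σ_H E[X_H] = 2357947691 · p^{10} = 2357947691 · 1073741824/25937424601 = 1073741824/11.
Numerically: E[X] ≈ 9.761e+07.

E[X] = 2357947691 · (8/11)^{10} = 1073741824/11 ≈ 9.761e+07.


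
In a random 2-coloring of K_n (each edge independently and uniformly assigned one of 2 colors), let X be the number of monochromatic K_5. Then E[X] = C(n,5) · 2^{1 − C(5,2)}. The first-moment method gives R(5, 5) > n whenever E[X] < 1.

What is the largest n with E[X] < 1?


We need C(n, 5) · 2^{1 − 10} < 1, i.e. C(n, 5) < 2^{10 − 1} = 512.
Check values of n near the boundary:
  n = 6: C(6, 5) = 6; 6 < 512? YES
  n = 7: C(7, 5) = 21; 21 < 512? YES
  n = 8: C(8, 5) = 56; 56 < 512? YES
  n = 9: C(9, 5) = 126; 126 < 512? YES
  n = 10: C(10, 5) = 252; 252 < 512? YES
  n = 11: C(11, 5) = 462; 462 < 512? YES
  n = 12: C(12, 5) = 792; 792 < 512? NO
  n = 13: C(13, 5) = 1287; 1287 < 512? NO
The largest n with C(n, 5) < 512 is n = 11 (where E[X] = 231/256 ≈ 0.90234). Hence R(5, 5) > 11, i.e. R(5, 5) ≥ 12.

Largest n = 11; hence R(5, 5) > 11.


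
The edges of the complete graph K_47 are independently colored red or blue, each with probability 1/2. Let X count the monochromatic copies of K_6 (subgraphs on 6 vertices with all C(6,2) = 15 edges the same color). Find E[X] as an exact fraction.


Let X = Σ_S X_S over the C(47, 6) = 10737573 subsets S of size 6, where X_S = 1 if the K_6 on S is monochromatic.
For a fixed S, the K_6 on S has C(6, 2) = 15 edges. P[all 15 edges red] = (1/2)^15, and likewise for blue, so P[monochromatic] = 2·(1/2)^15 = 2^{1 − 15} = 1/16384.
Summing: E[X] = C(47, 6) · 2^{1 − 15} = 10737573 · 1/16384 = 10737573/16384.
Numerically: E[X] ≈ 655.3694.

E[X] = C(47,6)·2^(1−C(6,2)) = 10737573/16384 ≈ 655.3694.


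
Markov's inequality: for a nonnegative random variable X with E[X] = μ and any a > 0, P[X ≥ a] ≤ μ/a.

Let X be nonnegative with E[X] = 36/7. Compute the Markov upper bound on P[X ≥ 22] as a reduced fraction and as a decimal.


μ = E[X] = 36/7, a = 22.
Markov: P[X ≥ 22] ≤ μ/a = (36/7)/22 = 18/77.
Numerically: ≈ 0.233766.
(Since a = 22 > μ = 5.142857, the bound 18/77 is < 1 and informative.)

P[X ≥ 22] ≤ 18/77 ≈ 0.233766.


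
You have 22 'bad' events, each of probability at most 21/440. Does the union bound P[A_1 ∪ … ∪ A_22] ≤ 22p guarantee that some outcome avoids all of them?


Union bound: P[∪_{i=1}^{22} A_i] ≤ Σ_i P[A_i] ≤ 22·p = 22·(21/440) = 21/20.
Numerically: 21/20 ≈ 1.050.
Is 21/20 < 1? NO.
Since the bound 21/20 is ≥ 1, the union bound is uninformative here; it does NOT by itself certify existence.

22·p = 21/20 ≈ 1.050; existence NOT certified by the union bound.


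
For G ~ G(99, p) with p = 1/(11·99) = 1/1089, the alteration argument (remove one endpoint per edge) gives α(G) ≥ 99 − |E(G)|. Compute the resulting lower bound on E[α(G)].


E[|E(G)|] = C(99, 2)·p = 4851 · (1/1089) = 49/11.
E[α(G)] ≥ n − E[|E(G)|] = 99 − 49/11 = 1040/11.
Numerically: ≈ 94.545455.
(This is only a lower bound; the true E[α(G)] may be larger.)

E[α(G)] ≥ 1040/11 ≈ 94.545455.


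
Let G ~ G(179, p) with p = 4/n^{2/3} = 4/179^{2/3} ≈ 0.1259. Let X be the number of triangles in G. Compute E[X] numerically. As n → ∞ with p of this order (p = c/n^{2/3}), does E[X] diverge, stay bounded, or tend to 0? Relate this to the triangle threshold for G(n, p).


Number of potential triangles: C(179, 3) = 939929.
Each occurs with probability p³ ≈ (0.1259)³ ≈ 1.997441e-03.
By linearity: E[X] = C(179, 3)·p³ ≈ 939929 · 1.997441e-03 ≈ 1877.4525.
Since α = 2/3 < 1, p = c/n^{2/3} ≫ 1/n is above the triangle threshold p ~ 1/n. Asymptotically E[X] ~ (c³/6)·n^{3(1−α)} = (4³/6)·n^{1} → ∞; triangles are abundant w.h.p.

E[X] ≈ 1877.4525; in regime p = Θ(1/n^{2/3}) E[X] diverges (above the triangle threshold p ~ 1/n).


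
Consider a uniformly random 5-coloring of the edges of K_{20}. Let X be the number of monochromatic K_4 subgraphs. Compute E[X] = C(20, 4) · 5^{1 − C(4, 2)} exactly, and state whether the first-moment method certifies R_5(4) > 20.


E[X] = C(20, 4) · 5^{1 − 6} = 4845 · 5^{−5} = 4845/3125.
As a reduced fraction: E[X] = 969/625 ≈ 1.550400.
Is E[X] < 1? NO.
Since E[X] ≥ 1, the first-moment bound is inconclusive at n = 20; it does NOT by itself certify R_5(4) > 20.

E[X] = 969/625 ≈ 1.550400; E[X] ≥ 1; first-moment method inconclusive here.


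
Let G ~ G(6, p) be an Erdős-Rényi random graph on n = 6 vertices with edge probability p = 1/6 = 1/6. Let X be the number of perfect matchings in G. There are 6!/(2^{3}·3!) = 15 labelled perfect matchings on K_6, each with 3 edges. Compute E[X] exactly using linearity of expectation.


K_6 has 6!/(2^{3}·3!) = 15 labelled perfect matchings.
For each such perfect matching H, let X_H = 1 if all 3 edges of H are present in G. Then P[X_H = 1] = p^{3} = (1/6)^{3} = 1/216.
By linearity: E[X] = Σ_H E[X_H] = 15 · p^{3} = 15 · 1/216 = 5/72.
Numerically: E[X] ≈ 0.06944.

E[X] = 15 · (1/6)^{3} = 5/72 ≈ 0.06944.


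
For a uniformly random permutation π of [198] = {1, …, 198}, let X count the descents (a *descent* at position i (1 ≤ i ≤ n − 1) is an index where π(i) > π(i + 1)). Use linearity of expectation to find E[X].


Write X = Σ X_I over i = 1, …, 197, with X_I the indicator of one descent.
There are 197 indicators.
For each fixed i, the pair (π(i), π(i+1)) is a uniformly random ordered pair of distinct values from {1, …, 198}; by symmetry P[π(i) > π(i+1)] = 1/2.
By linearity: E[X] = 197 · (1/2) = (198 − 1) · (1/2) = 197/2 ≈ 98.5000.

E[X] = 197/2 = 98.5000.


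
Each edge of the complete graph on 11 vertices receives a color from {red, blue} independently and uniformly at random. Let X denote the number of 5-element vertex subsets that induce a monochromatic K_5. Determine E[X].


Let X = Σ_S X_S over the C(11, 5) = 462 subsets S of size 5, where X_S = 1 if the K_5 on S is monochromatic.
For a fixed S, the K_5 on S has C(5, 2) = 10 edges. P[all 10 edges red] = (1/2)^10, and likewise for blue, so P[monochromatic] = 2·(1/2)^10 = 2^{1 − 10} = 1/512.
By linearity of expectation: E[X] = C(11, 5) · 2^{1 − 10} = 462 · 1/512 = 231/256.
Numerically: E[X] ≈ 0.902344.

E[X] = C(11,5)·2^(1−C(5,2)) = 231/256 ≈ 0.902344.


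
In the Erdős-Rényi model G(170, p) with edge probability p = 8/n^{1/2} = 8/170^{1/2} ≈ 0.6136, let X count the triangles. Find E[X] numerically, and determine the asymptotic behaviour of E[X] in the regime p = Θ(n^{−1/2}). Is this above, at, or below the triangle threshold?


Number of potential triangles: C(170, 3) = 804440.
Each occurs with probability p³ ≈ (0.6136)³ ≈ 2.309918e-01.
By linearity: E[X] = C(170, 3)·p³ ≈ 804440 · 2.309918e-01 ≈ 185819.0504.
Since α = 1/2 < 1, p = c/n^{1/2} ≫ 1/n is above the triangle threshold p ~ 1/n. Asymptotically E[X] ~ (c³/6)·n^{3(1−α)} = (8³/6)·n^{1.5} → ∞; triangles are abundant w.h.p.

E[X] ≈ 185819.0504; in regime p = Θ(1/n^{1/2}) E[X] diverges (above the triangle threshold p ~ 1/n).


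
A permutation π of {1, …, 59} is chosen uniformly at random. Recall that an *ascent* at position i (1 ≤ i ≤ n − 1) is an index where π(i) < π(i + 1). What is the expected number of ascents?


Write X = Σ X_I over i = 1, …, 58, with X_I the indicator of one ascent.
There are 58 indicators.
For each fixed i, the pair (π(i), π(i+1)) is a uniformly random ordered pair of distinct values from {1, …, 59}; by symmetry P[π(i) < π(i+1)] = 1/2.
By linearity: E[X] = 58 · (1/2) = (59 − 1) · (1/2) = 29 ≈ 29.00000.

E[X] = 29 = 29.00000.


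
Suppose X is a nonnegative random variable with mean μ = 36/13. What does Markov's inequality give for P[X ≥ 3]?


μ = E[X] = 36/13, a = 3.
Markov: P[X ≥ 3] ≤ μ/a = (36/13)/3 = 12/13.
Numerically: ≈ 0.923077.
(Since a = 3 > μ = 2.769231, the bound 12/13 is < 1 and informative.)

P[X ≥ 3] ≤ 12/13 ≈ 0.923077.


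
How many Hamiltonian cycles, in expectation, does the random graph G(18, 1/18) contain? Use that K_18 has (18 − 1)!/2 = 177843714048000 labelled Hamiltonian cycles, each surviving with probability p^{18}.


K_18 has (18 − 1)!/2 = 177843714048000 labelled Hamiltonian cycles.
For each such Hamiltonian cycle H, let X_H = 1 if all 18 edges of H are present in G. Then P[X_H = 1] = p^{18} = (1/18)^{18} = 1/39346408075296537575424.
By linearity: E[X] = Σ_H E[X_H] = 177843714048000 · p^{18} = 177843714048000 · 1/39346408075296537575424 = 14889875/3294258113514384.
Numerically: E[X] ≈ 4.5199e-09.

E[X] = 177843714048000 · (1/18)^{18} = 14889875/3294258113514384 ≈ 4.5199e-09.


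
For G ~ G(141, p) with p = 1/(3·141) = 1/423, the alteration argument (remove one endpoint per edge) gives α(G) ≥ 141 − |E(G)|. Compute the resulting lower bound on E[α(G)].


E[|E(G)|] = C(141, 2)·p = 9870 · (1/423) = 70/3.
E[α(G)] ≥ n − E[|E(G)|] = 141 − 70/3 = 353/3.
Numerically: ≈ 117.667.
(This is only a lower bound; the true E[α(G)] may be larger.)

E[α(G)] ≥ 353/3 ≈ 117.667.


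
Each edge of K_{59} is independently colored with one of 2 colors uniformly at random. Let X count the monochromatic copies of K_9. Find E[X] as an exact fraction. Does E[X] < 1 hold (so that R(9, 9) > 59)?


E[X] = C(59, 9) · 2^{1 − 36} = 12565671261 · 2^{−35} = 12565671261/34359738368.
As a reduced fraction: E[X] = 12565671261/34359738368 ≈ 0.3657092.
Is E[X] < 1? YES.
Since E[X] < 1, there exists a 2-coloring of K_{59} with no monochromatic K_9; hence R(9, 9) > 59.

E[X] = 12565671261/34359738368 ≈ 0.3657092; E[X] < 1, so R(9, 9) > 59.


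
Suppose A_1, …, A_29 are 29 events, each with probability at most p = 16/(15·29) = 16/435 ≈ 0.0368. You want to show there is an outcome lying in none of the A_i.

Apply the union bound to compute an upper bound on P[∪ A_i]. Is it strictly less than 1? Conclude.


Union bound: P[∪_{i=1}^{29} A_i] ≤ Σ_i P[A_i] ≤ 29·p = 29·(16/435) = 16/15.
Numerically: 16/15 ≈ 1.0667.
Is 16/15 < 1? NO.
Since the bound 16/15 is ≥ 1, the union bound is uninformative here; it does NOT by itself certify existence.

29·p = 16/15 ≈ 1.0667; existence NOT certified by the union bound.


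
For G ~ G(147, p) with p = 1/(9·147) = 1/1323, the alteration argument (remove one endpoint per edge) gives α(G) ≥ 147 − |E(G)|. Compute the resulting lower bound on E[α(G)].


E[|E(G)|] = C(147, 2)·p = 10731 · (1/1323) = 73/9.
E[α(G)] ≥ n − E[|E(G)|] = 147 − 73/9 = 1250/9.
Numerically: ≈ 138.88889.
(This is only a lower bound; the true E[α(G)] may be larger.)

E[α(G)] ≥ 1250/9 ≈ 138.88889.


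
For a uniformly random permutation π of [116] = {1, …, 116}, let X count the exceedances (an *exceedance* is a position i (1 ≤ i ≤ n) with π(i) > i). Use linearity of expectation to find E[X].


Write X = Σ_{i=1}^{116} X_i, where X_i = 1_{π(i) > i}.
For each fixed i, π(i) is uniform over {1, …, 116} (marginal of a uniform permutation), so P[π(i) > i] = (n − i)/n. Summing: Σ_{i=1}^{116} (n − i)/n = (0 + 1 + … + 115)/116 = 116(116 − 1)/(2·116) = (116 − 1)/2.
Hence E[X] = Σ_{i=1}^{116} (116 − i)/116 = 115/2 ≈ 57.50000.

E[X] = 115/2 = 57.50000.


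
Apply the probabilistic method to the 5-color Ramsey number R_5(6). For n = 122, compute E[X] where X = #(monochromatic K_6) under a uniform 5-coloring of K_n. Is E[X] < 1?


E[X] = C(122, 6) · 5^{1 − 15} = 4042116078 · 5^{−14} = 4042116078/6103515625.
As a reduced fraction: E[X] = 4042116078/6103515625 ≈ 0.6622603.
Is E[X] < 1? YES.
Since E[X] < 1, there exists a 5-coloring of K_{122} with no monochromatic K_6; hence R_5(6) > 122.

E[X] = 4042116078/6103515625 ≈ 0.6622603; E[X] < 1, so R_5(6) > 122.


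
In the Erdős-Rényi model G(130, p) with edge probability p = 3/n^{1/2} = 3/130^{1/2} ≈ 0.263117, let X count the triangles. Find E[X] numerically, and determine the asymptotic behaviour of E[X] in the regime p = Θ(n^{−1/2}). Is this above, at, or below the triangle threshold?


Number of potential triangles: C(130, 3) = 357760.
Each occurs with probability p³ ≈ (0.263117)³ ≈ 1.82158204e-02.
By linearity: E[X] = C(130, 3)·p³ ≈ 357760 · 1.82158204e-02 ≈ 6516.891907.
Since α = 1/2 < 1, p = c/n^{1/2} ≫ 1/n is above the triangle threshold p ~ 1/n. Asymptotically E[X] ~ (c³/6)·n^{3(1−α)} = (3³/6)·n^{1.5} → ∞; triangles are abundant w.h.p.

E[X] ≈ 6516.891907; in regime p = Θ(1/n^{1/2}) E[X] diverges (above the triangle threshold p ~ 1/n).


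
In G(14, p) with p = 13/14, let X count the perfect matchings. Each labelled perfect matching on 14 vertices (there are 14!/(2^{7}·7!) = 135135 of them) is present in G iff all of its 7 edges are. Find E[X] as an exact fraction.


K_14 has 14!/(2^{7}·7!) = 135135 labelled perfect matchings.
For each such perfect matching H, let X_H = 1 if all 7 edges of H are present in G. Then P[X_H = 1] = p^{7} = (13/14)^{7} = 62748517/105413504.
By linearity of expectation: E[X] = Σ_H E[X_H] = 135135 · p^{7} = 135135 · 62748517/105413504 = 1211360120685/15059072.
Numerically: E[X] ≈ 8.04e+04.

E[X] = 135135 · (13/14)^{7} = 1211360120685/15059072 ≈ 8.04e+04.


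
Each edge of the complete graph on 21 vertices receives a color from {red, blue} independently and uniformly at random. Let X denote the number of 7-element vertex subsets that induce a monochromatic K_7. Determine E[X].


Let X = Σ_S X_S over the C(21, 7) = 116280 subsets S of size 7, where X_S = 1 if the K_7 on S is monochromatic.
For a fixed S, the K_7 on S has C(7, 2) = 21 edges. P[all 21 edges red] = (1/2)^21, and likewise for blue, so P[monochromatic] = 2·(1/2)^21 = 2^{1 − 21} = 1/1048576.
By linearity: E[X] = C(21, 7) · 2^{1 − 21} = 116280 · 1/1048576 = 14535/131072.
Numerically: E[X] ≈ 0.11089.

E[X] = C(21,7)·2^(1−C(7,2)) = 14535/131072 ≈ 0.11089.


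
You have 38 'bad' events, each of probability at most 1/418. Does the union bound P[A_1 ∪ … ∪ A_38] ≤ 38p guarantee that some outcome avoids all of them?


Union bound: P[∪_{i=1}^{38} A_i] ≤ Σ_i P[A_i] ≤ 38·p = 38·(1/418) = 1/11.
Numerically: 1/11 ≈ 0.0909.
Is 1/11 < 1? YES.
Since P[∪ A_i] ≤ 1/11 < 1, the complement has P[∩ A_i^c] ≥ 1 − 1/11 = 10/11 > 0, so some outcome avoids every A_i.

38·p = 1/11 ≈ 0.0909; existence CERTIFIED by the union bound.


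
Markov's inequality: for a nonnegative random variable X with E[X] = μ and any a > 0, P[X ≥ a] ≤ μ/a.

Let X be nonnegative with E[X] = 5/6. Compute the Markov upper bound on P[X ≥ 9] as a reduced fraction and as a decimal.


μ = E[X] = 5/6, a = 9.
Markov: P[X ≥ 9] ≤ μ/a = (5/6)/9 = 5/54.
Numerically: ≈ 0.09259.
(Since a = 9 > μ = 0.83333, the bound 5/54 is < 1 and informative.)

P[X ≥ 9] ≤ 5/54 ≈ 0.09259.


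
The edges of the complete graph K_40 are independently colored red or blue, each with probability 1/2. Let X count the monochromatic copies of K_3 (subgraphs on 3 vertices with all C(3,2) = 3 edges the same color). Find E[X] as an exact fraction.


Let X = Σ_S X_S over the C(40, 3) = 9880 subsets S of size 3, where X_S = 1 if the K_3 on S is monochromatic.
For a fixed S, the K_3 on S has C(3, 2) = 3 edges. P[all 3 edges red] = (1/2)^3, and likewise for blue, so P[monochromatic] = 2·(1/2)^3 = 2^{1 − 3} = 1/4.
Summing: E[X] = C(40, 3) · 2^{1 − 3} = 9880 · 1/4 = 2470.
Numerically: E[X] ≈ 2470.0000.

E[X] = C(40,3)·2^(1−C(3,2)) = 2470 ≈ 2470.0000.


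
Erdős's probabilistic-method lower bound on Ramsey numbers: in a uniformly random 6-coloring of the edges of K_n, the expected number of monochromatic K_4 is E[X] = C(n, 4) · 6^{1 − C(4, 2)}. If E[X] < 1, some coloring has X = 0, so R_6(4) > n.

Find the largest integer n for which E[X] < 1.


We need C(n, 4) · 6^{1 − 6} < 1, i.e. C(n, 4) < 6^{6 − 1} = 7776.
Check values of n near the boundary:
  n = 16: C(16, 4) = 1820; 1820 < 7776? YES
  n = 17: C(17, 4) = 2380; 2380 < 7776? YES
  n = 18: C(18, 4) = 3060; 3060 < 7776? YES
  n = 19: C(19, 4) = 3876; 3876 < 7776? YES
  n = 20: C(20, 4) = 4845; 4845 < 7776? YES
  n = 21: C(21, 4) = 5985; 5985 < 7776? YES
  n = 22: C(22, 4) = 7315; 7315 < 7776? YES
  n = 23: C(23, 4) = 8855; 8855 < 7776? NO
  n = 24: C(24, 4) = 10626; 10626 < 7776? NO
  n = 25: C(25, 4) = 12650; 12650 < 7776? NO
The largest n with C(n, 4) < 7776 is n = 22 (where E[X] = 7315/7776 ≈ 0.941). Hence R_6(4) > 22, i.e. R_6(4) ≥ 23.

Largest n = 22; hence R_6(4) > 22.


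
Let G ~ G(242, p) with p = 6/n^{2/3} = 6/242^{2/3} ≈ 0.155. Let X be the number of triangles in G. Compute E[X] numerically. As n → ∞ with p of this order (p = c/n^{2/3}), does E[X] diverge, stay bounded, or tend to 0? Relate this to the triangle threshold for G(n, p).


Number of potential triangles: C(242, 3) = 2332880.
Each occurs with probability p³ ≈ (0.155)³ ≈ 3.68827e-03.
By linearity: E[X] = C(242, 3)·p³ ≈ 2332880 · 3.68827e-03 ≈ 8604.298.
Since α = 2/3 < 1, p = c/n^{2/3} ≫ 1/n is above the triangle threshold p ~ 1/n. Asymptotically E[X] ~ (c³/6)·n^{3(1−α)} = (6³/6)·n^{1} → ∞; triangles are abundant w.h.p.

E[X] ≈ 8604.298; in regime p = Θ(1/n^{2/3}) E[X] diverges (above the triangle threshold p ~ 1/n).


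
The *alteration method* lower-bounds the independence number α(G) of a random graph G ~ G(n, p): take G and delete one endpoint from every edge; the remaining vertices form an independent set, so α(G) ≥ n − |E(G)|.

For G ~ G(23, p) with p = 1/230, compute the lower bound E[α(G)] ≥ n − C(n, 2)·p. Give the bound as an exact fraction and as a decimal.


E[|E(G)|] = C(23, 2)·p = 253 · (1/230) = 11/10.
E[α(G)] ≥ n − E[|E(G)|] = 23 − 11/10 = 219/10.
Numerically: ≈ 21.900000.
(This is only a lower bound; the true E[α(G)] may be larger.)

E[α(G)] ≥ 219/10 ≈ 21.900000.


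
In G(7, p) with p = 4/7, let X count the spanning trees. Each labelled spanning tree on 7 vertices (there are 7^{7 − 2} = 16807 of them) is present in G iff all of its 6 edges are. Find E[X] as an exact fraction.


K_7 has 7^{7 − 2} = 16807 labelled spanning trees.
For each such spanning tree H, let X_H = 1 if all 6 edges of H are present in G. Then P[X_H = 1] = p^{6} = (4/7)^{6} = 4096/117649.
Summing the indicators: E[X] = Σ_H E[X_H] = 16807 · p^{6} = 16807 · 4096/117649 = 4096/7.
Numerically: E[X] ≈ 585.1.

E[X] = 16807 · (4/7)^{6} = 4096/7 ≈ 585.1.


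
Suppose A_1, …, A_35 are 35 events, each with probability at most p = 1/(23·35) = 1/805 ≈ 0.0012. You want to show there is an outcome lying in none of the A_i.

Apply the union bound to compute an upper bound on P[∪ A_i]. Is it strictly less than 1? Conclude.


Union bound: P[∪_{i=1}^{35} A_i] ≤ Σ_i P[A_i] ≤ 35·p = 35·(1/805) = 1/23.
Numerically: 1/23 ≈ 0.0435.
Is 1/23 < 1? YES.
Since P[∪ A_i] ≤ 1/23 < 1, the complement has P[∩ A_i^c] ≥ 1 − 1/23 = 22/23 > 0, so some outcome avoids every A_i.

35·p = 1/23 ≈ 0.0435; existence CERTIFIED by the union bound.


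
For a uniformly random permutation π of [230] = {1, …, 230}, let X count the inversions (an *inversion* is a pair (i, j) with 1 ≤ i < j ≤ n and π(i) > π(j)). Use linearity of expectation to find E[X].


Write X = Σ X_I over the C(230, 2) = 26335 pairs i < j, with X_I the indicator of one inversion.
There are 26335 indicators.
For each fixed pair i < j, the values π(i) and π(j) are two distinct elements of {1, …, 230} in uniformly random order; by symmetry P[π(i) > π(j)] = 1/2.
By linearity: E[X] = 26335 · (1/2) = C(230, 2) · (1/2) = 26335/2 = 26335/2 ≈ 13167.500.

E[X] = 26335/2 = 13167.500.


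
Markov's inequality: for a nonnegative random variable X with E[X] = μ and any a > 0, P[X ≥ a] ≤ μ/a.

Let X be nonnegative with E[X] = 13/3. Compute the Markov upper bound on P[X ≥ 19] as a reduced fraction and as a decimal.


μ = E[X] = 13/3, a = 19.
Markov: P[X ≥ 19] ≤ μ/a = (13/3)/19 = 13/57.
Numerically: ≈ 0.2281.
(Since a = 19 > μ = 4.3333, the bound 13/57 is < 1 and informative.)

P[X ≥ 19] ≤ 13/57 ≈ 0.2281.


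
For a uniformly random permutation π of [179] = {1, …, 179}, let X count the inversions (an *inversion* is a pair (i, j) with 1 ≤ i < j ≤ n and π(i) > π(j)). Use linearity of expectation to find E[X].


Write X = Σ X_I over the C(179, 2) = 15931 pairs i < j, with X_I the indicator of one inversion.
There are 15931 indicators.
For each fixed pair i < j, the values π(i) and π(j) are two distinct elements of {1, …, 179} in uniformly random order; by symmetry P[π(i) > π(j)] = 1/2.
By linearity: E[X] = 15931 · (1/2) = C(179, 2) · (1/2) = 15931/2 = 15931/2 ≈ 7965.500.

E[X] = 15931/2 = 7965.500.


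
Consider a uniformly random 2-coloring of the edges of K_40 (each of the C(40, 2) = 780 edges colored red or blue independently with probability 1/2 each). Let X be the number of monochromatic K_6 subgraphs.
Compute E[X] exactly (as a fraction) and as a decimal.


Let X = Σ_S X_S over the C(40, 6) = 3838380 subsets S of size 6, where X_S = 1 if the K_6 on S is monochromatic.
For a fixed S, the K_6 on S has C(6, 2) = 15 edges. P[all 15 edges red] = (1/2)^15, and likewise for blue, so P[monochromatic] = 2·(1/2)^15 = 2^{1 − 15} = 1/16384.
Summing: E[X] = C(40, 6) · 2^{1 − 15} = 3838380 · 1/16384 = 959595/4096.
Numerically: E[X] ≈ 234.27612.

E[X] = C(40,6)·2^(1−C(6,2)) = 959595/4096 ≈ 234.27612.


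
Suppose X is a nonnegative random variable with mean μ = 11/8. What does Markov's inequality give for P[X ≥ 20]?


μ = E[X] = 11/8, a = 20.
Markov: P[X ≥ 20] ≤ μ/a = (11/8)/20 = 11/160.
Numerically: ≈ 0.068750.
(Since a = 20 > μ = 1.375000, the bound 11/160 is < 1 and informative.)

P[X ≥ 20] ≤ 11/160 ≈ 0.068750.


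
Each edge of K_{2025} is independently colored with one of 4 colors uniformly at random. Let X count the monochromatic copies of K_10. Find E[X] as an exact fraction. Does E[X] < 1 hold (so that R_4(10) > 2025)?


E[X] = C(2025, 10) · 4^{1 − 45} = 312479209053472269772600560 · 4^{−44} = 312479209053472269772600560/309485009821345068724781056.
As a reduced fraction: E[X] = 19529950565842016860787535/19342813113834066795298816 ≈ 1.0097.
Is E[X] < 1? NO.
Since E[X] ≥ 1, the first-moment bound is inconclusive at n = 2025; it does NOT by itself certify R_4(10) > 2025.

E[X] = 19529950565842016860787535/19342813113834066795298816 ≈ 1.0097; E[X] ≥ 1; first-moment method inconclusive here.


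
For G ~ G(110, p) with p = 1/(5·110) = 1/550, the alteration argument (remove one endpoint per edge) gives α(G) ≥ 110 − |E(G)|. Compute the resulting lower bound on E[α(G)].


E[|E(G)|] = C(110, 2)·p = 5995 · (1/550) = 109/10.
E[α(G)] ≥ n − E[|E(G)|] = 110 − 109/10 = 991/10.
Numerically: ≈ 99.100.
(This is only a lower bound; the true E[α(G)] may be larger.)

E[α(G)] ≥ 991/10 ≈ 99.100.


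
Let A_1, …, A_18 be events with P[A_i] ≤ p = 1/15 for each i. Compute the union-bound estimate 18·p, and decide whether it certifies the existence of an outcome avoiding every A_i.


Union bound: P[∪_{i=1}^{18} A_i] ≤ Σ_i P[A_i] ≤ 18·p = 18·(1/15) = 6/5.
Numerically: 6/5 ≈ 1.200000.
Is 6/5 < 1? NO.
Since the bound 6/5 is ≥ 1, the union bound is uninformative here; it does NOT by itself certify existence.

18·p = 6/5 ≈ 1.200000; existence NOT certified by the union bound.


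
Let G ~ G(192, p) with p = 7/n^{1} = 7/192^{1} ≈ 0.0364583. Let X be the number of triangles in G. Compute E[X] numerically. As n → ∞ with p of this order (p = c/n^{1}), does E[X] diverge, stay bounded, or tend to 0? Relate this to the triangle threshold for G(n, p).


Number of potential triangles: C(192, 3) = 1161280.
Each occurs with probability p³ ≈ (0.0364583)³ ≈ 4.84607838e-05.
By linearity: E[X] = C(192, 3)·p³ ≈ 1161280 · 4.84607838e-05 ≈ 56.276539.
Here α = 1, so p = 7/n is exactly at the triangle threshold p ~ 1/n. Asymptotically E[X] → c³/6 = 7³/6 = 343/6 ≈ 57.166667, a bounded constant. In this regime the triangle count is asymptotically Poisson(c³/6).

E[X] ≈ 56.276539; in regime p = Θ(1/n^{1}) E[X] stays bounded (at the triangle threshold p ~ 1/n).


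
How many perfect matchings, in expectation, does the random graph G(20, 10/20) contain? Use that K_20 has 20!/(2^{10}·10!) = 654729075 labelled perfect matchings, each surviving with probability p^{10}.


K_20 has 20!/(2^{10}·10!) = 654729075 labelled perfect matchings.
For each such perfect matching H, let X_H = 1 if all 10 edges of H are present in G. Then P[X_H = 1] = p^{10} = (1/2)^{10} = 1/1024.
By linearity of expectation: E[X] = Σ_H E[X_H] = 654729075 · p^{10} = 654729075 · 1/1024 = 654729075/1024.
Numerically: E[X] ≈ 639384.

E[X] = 654729075 · (1/2)^{10} = 654729075/1024 ≈ 639384.


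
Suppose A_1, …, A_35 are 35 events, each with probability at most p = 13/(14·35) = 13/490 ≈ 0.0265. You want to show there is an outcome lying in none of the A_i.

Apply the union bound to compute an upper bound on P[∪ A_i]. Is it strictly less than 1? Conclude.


Union bound: P[∪_{i=1}^{35} A_i] ≤ Σ_i P[A_i] ≤ 35·p = 35·(13/490) = 13/14.
Numerically: 13/14 ≈ 0.9286.
Is 13/14 < 1? YES.
Since P[∪ A_i] ≤ 13/14 < 1, the complement has P[∩ A_i^c] ≥ 1 − 13/14 = 1/14 > 0, so some outcome avoids every A_i.

35·p = 13/14 ≈ 0.9286; existence CERTIFIED by the union bound.


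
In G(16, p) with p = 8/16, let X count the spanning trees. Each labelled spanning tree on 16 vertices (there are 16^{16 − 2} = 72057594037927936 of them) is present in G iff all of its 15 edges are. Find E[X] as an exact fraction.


K_16 has 16^{16 − 2} = 72057594037927936 labelled spanning trees.
For each such spanning tree H, let X_H = 1 if all 15 edges of H are present in G. Then P[X_H = 1] = p^{15} = (1/2)^{15} = 1/32768.
By linearity: E[X] = Σ_H E[X_H] = 72057594037927936 · p^{15} = 72057594037927936 · 1/32768 = 2199023255552.
Numerically: E[X] ≈ 2.199e+12.

E[X] = 72057594037927936 · (1/2)^{15} = 2199023255552 ≈ 2.199e+12.


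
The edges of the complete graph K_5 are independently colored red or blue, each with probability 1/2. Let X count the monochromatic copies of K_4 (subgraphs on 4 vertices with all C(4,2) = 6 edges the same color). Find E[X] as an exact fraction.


Let X = Σ_S X_S over the C(5, 4) = 5 subsets S of size 4, where X_S = 1 if the K_4 on S is monochromatic.
For a fixed S, the K_4 on S has C(4, 2) = 6 edges. P[all 6 edges red] = (1/2)^6, and likewise for blue, so P[monochromatic] = 2·(1/2)^6 = 2^{1 − 6} = 1/32.
Summing: E[X] = C(5, 4) · 2^{1 − 6} = 5 · 1/32 = 5/32.
Numerically: E[X] ≈ 0.156.

E[X] = C(5,4)·2^(1−C(4,2)) = 5/32 ≈ 0.156.
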